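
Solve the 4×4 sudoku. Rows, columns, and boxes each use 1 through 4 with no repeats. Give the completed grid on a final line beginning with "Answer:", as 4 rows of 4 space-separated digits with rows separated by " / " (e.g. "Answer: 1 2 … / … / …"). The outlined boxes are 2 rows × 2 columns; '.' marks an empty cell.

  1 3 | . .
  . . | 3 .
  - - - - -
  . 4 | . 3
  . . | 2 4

Step 1. [r2c2∈{2}] r2c2's peers cover all but 2. So r2c2=2.
Step 2. [r4c1∈{3}] only 3 remains possible at r4c1, so r4c1=3.
Step 3. [r1c3∈{4}] only 4 remains possible at r1c3, so r1c3=4.
Step 4. [r3c1∈{2}] nothing but 2 survives at r3c1. So r3c1=2.
Step 5. [r3c3∈{1}] only 1 remains possible at r3c3 ⇒ r3c3=1.
Step 6. [r1c4∈{2}] r1c4's peers cover all but 2 ⇒ r1c4=2.
Step 7. [r4c2∈{1}] r4c2's peers cover all but 1, so r4c2=1.
Step 8. [r2c1∈{4}] r2c1's peers cover all but 4 ⇒ r2c1=4.
Step 9. [r2c4∈{1}] only 1 remains possible at r2c4, so r2c4=1.

Answer: 1 3 4 2 / 4 2 3 1 / 2 4 1 3 / 3 1 2 4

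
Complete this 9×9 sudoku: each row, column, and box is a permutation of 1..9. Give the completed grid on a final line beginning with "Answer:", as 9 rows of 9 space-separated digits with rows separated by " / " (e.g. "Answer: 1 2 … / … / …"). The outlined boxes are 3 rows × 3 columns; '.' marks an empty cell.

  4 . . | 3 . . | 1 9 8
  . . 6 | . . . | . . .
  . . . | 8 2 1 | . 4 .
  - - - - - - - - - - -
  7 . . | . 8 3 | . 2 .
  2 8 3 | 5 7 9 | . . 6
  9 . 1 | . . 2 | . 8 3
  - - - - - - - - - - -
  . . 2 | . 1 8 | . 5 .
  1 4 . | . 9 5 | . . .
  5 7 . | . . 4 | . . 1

Step 1. [r3c7∈{3,5,6,7}] in row 3, 6 fits only at r3c7 ⇒ r3c7=6.
Step 2. [r2c6∈{7}] r2c6's peers cover all but 7, so r2c6=7.
Step 3. [r8c8∈{3,6,7}] 7 has one home in col 8: r8c8. So r8c8=7.
Step 4. [r8c4∈{2,6}] row 8 places 6 nowhere but r8c4 ⇒ r8c4=6.
Step 5. [r8c7∈{2,3,8}] in row 8, 3 fits only at r8c7, so r8c7=3.
Step 6. [r6c4∈{4}] nothing but 4 survives at r6c4 ⇒ r6c4=4.
Step 7. [r2c2∈{1,2,3,5,9}] in row 2, 1 fits only at r2c2. So r2c2=1.
Step 8. [r5c7∈{4}] only 4 remains possible at r5c7, so r5c7=4.
Step 9. [r7c7∈{9}] r7c7 is down to just 9 ⇒ r7c7=9.
Step 10. [r4c7∈{5}] r4c7 is down to just 5. So r4c7=5.
Step 11. [r6c2∈{5,6}] 5 has one home in row 6: r6c2, so r6c2=5.
Step 12. [r3c1∈{3}] r3c1's peers cover all but 3. So r3c1=3.
Step 13. [r3c9∈{5,7}] 7 has one home in col 9: r3c9, so r3c9=7.
Step 14. [r9c7∈{2,8}] col 7 places 8 nowhere but r9c7, so r9c7=8.
Step 15. [r2c9∈{2,5}] in col 9, 5 fits only at r2c9, so r2c9=5.
Step 16. [r3c3∈{5,9}] r3c3 is the only open cell in row 3 admitting 5, so r3c3=5.
Step 17. [r1c6∈{6}] nothing but 6 survives at r1c6. So r1c6=6.
Step 18. [r7c2∈{3,6}] row 7 places 3 nowhere but r7c2. So r7c2=3.
Step 19. [r8c3∈{8}] r8c3's peers cover all but 8 ⇒ r8c3=8.
Step 20. [r7c4∈{7}] nothing but 7 survives at r7c4 ⇒ r7c4=7.
Step 21. [r2c5∈{4}] r2c5's peers cover all but 4. So r2c5=4.
Step 22. [r2c4∈{9}] r2c4 has the single candidate 9. So r2c4=9.
Step 23. [r6c5∈{6}] r6c5 has the single candidate 6 ⇒ r6c5=6.
Step 24. [r9c8∈{6}] r9c8 is down to just 6, so r9c8=6.
Step 25. [r2c1∈{8}] nothing but 8 survives at r2c1. So r2c1=8.
Step 26. [r7c1∈{6}] only 6 remains possible at r7c1. So r7c1=6.
Step 27. [r2c7∈{2}] only 2 remains possible at r2c7 ⇒ r2c7=2.
Step 28. [r1c5∈{5}] r1c5's peers cover all but 5. So r1c5=5.
Step 29. [r4c9∈{9}] nothing but 9 survives at r4c9 ⇒ r4c9=9.
Step 30. [r3c2∈{9}] r3c2's peers cover all but 9 ⇒ r3c2=9.
Step 31. [r9c5∈{3}] only 3 remains possible at r9c5. So r9c5=3.
Step 32. [r1c3∈{7}] r1c3 has the single candidate 7. So r1c3=7.
Step 33. [r7c9∈{4}] r7c9 has the single candidate 4 ⇒ r7c9=4.
Step 34. [r4c3∈{4}] r4c3's peers cover all but 4, so r4c3=4.
Step 35. [r6c7∈{7}] r6c7's peers cover all but 7 ⇒ r6c7=7.
Step 36. [r4c4∈{1}] r4c4 is down to just 1, so r4c4=1.
Step 37. [r1c2∈{2}] only 2 remains possible at r1c2 ⇒ r1c2=2.
Step 38. [r9c3∈{9}] nothing but 9 survives at r9c3. So r9c3=9.
Step 39. [r8c9∈{2}] only 2 remains possible at r8c9. So r8c9=2.
Step 40. [r5c8∈{1}] r5c8 has the single candidate 1 ⇒ r5c8=1.
Step 41. [r9c4∈{2}] r9c4's peers cover all but 2, so r9c4=2.
Step 42. [r4c2∈{6}] r4c2 has the single candidate 6, so r4c2=6.
Step 43. [r2c8∈{3}] nothing but 3 survives at r2c8 ⇒ r2c8=3.

Answer: 4 2 7 3 5 6 1 9 8 / 8 1 6 9 4 7 2 3 5 / 3 9 5 8 2 1 6 4 7 / 7 6 4 1 8 3 5 2 9 / 2 8 3 5 7 9 4 1 6 / 9 5 1 4 6 2 7 8 3 / 6 3 2 7 1 8 9 5 4 / 1 4 8 6 9 5 3 7 2 / 5 7 9 2 3 4 8 6 1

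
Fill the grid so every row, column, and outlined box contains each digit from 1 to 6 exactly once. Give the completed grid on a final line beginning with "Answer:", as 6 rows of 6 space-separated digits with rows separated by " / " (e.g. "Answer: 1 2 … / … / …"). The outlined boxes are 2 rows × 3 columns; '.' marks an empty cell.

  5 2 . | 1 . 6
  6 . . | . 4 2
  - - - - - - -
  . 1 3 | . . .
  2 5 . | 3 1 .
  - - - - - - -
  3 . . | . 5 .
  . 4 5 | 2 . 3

Step 1. [r4c6∈{4}] nothing but 4 survives at r4c6, so r4c6=4.
Step 2. [r5c3∈{1,2,6}] row 5 places 2 nowhere but r5c3. So r5c3=2.
Step 3. [r6c5∈{6}] r6c5 has the single candidate 6. So r6c5=6.
Step 4. [r3c4∈{5,6}] in row 3, 6 fits only at r3c4, so r3c4=6.
Step 5. [r3c5∈{2}] r3c5 is down to just 2. So r3c5=2.
Step 6. [r3c6∈{5}] r3c6's peers cover all but 5. So r3c6=5.
Step 7. [r1c5∈{3}] only 3 remains possible at r1c5. So r1c5=3.
Step 8. [r2c2∈{3}] r2c2's peers cover all but 3, so r2c2=3.
Step 9. [r4c3∈{6}] r4c3 has the single candidate 6 ⇒ r4c3=6.
Step 10. [r5c2∈{6}] r5c2 has the single candidate 6 ⇒ r5c2=6.
Step 11. [r6c1∈{1}] r6c1 is down to just 1, so r6c1=1.
Step 12. [r3c1∈{4}] r3c1's peers cover all but 4, so r3c1=4.
Step 13. [r5c4∈{4}] only 4 remains possible at r5c4 ⇒ r5c4=4.
Step 14. [r2c3∈{1}] only 1 remains possible at r2c3. So r2c3=1.
Step 15. [r2c4∈{5}] r2c4's peers cover all but 5, so r2c4=5.
Step 16. [r1c3∈{4}] r1c3 is down to just 4, so r1c3=4.
Step 17. [r5c6∈{1}] only 1 remains possible at r5c6 ⇒ r5c6=1.

Answer: 5 2 4 1 3 6 / 6 3 1 5 4 2 / 4 1 3 6 2 5 / 2 5 6 3 1 4 / 3 6 2 4 5 1 / 1 4 5 2 6 3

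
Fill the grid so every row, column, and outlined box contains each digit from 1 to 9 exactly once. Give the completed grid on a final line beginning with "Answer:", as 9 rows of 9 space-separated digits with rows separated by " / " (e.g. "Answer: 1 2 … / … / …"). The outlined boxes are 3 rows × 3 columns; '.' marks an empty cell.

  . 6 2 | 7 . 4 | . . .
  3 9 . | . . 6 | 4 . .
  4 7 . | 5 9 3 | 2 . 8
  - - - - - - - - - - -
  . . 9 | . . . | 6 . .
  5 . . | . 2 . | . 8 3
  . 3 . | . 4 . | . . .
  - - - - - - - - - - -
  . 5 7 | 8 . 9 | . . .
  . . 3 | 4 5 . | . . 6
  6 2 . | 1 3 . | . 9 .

Step 1. [r7c1∈{1}] only 1 remains possible at r7c1. So r7c1=1.
Step 2. [r4c5∈{1,7,8}] col 5 places 7 nowhere but r4c5, so r4c5=7.
Step 3. [r5c7∈{1,7,9}] across row 5, 7 lands solely at r5c7, so r5c7=7.
Step 4. [r1c1∈{8}] r1c1 has the single candidate 8 ⇒ r1c1=8.
Step 5. [r3c3∈{1}] only 1 remains possible at r3c3. So r3c3=1.
Step 6. [r1c5∈{1}] r1c5 has the single candidate 1. So r1c5=1.
Step 7. [r5c6∈{1}] only 1 remains possible at r5c6, so r5c6=1.
Step 8. [r4c2∈{1,4,8}] across col 2, 1 lands solely at r4c2. So r4c2=1.
Step 9. [r9c3∈{4,8}] 4 has one home in box 7: r9c3, so r9c3=4.
Step 10. [r4c1∈{2}] r4c1 is down to just 2 ⇒ r4c1=2.
Step 11. [r9c7∈{5,8}] r9c7 is the only open cell in row 9 admitting 8. So r9c7=8.
Step 12. [r9c9∈{5,7}] r9c9 is the only open cell in row 9 admitting 5, so r9c9=5.
Step 13. [r8c8∈{1,2,7}] r8c8 is the only open cell in box 9 admitting 7 ⇒ r8c8=7.
Step 14. [r5c4∈{6,9}] in row 5, 9 fits only at r5c4. So r5c4=9.
Step 15. [r4c9∈{4}] only 4 remains possible at r4c9, so r4c9=4.
Step 16. [r4c8∈{5}] r4c8 has the single candidate 5. So r4c8=5.
Step 17. [r1c7∈{3,5,9}] 5 has one home in row 1: r1c7. So r1c7=5.
Step 18. [r2c8∈{1}] r2c8's peers cover all but 1. So r2c8=1.
Step 19. [r6c9∈{1,2,9}] col 9 places 1 nowhere but r6c9. So r6c9=1.
Step 20. [r7c8∈{2,3,4}] row 7 places 4 nowhere but r7c8, so r7c8=4.
Step 21. [r6c3∈{6,8}] col 3 places 8 nowhere but r6c3, so r6c3=8.
Step 22. [r2c3∈{5}] r2c3 has the single candidate 5, so r2c3=5.
Step 23. [r8c1∈{9}] only 9 remains possible at r8c1. So r8c1=9.
Step 24. [r6c8∈{2}] only 2 remains possible at r6c8 ⇒ r6c8=2.
Step 25. [r5c3∈{6}] nothing but 6 survives at r5c3, so r5c3=6.
Step 26. [r4c4∈{3}] r4c4 has the single candidate 3, so r4c4=3.
Step 27. [r7c7∈{3}] nothing but 3 survives at r7c7 ⇒ r7c7=3.
Step 28. [r2c5∈{8}] r2c5 has the single candidate 8, so r2c5=8.
Step 29. [r8c7∈{1}] nothing but 1 survives at r8c7. So r8c7=1.
Step 30. [r6c4∈{6}] r6c4's peers cover all but 6, so r6c4=6.
Step 31. [r1c9∈{9}] nothing but 9 survives at r1c9. So r1c9=9.
Step 32. [r4c6∈{8}] r4c6 is down to just 8 ⇒ r4c6=8.
Step 33. [r3c8∈{6}] only 6 remains possible at r3c8. So r3c8=6.
Step 34. [r8c6∈{2}] nothing but 2 survives at r8c6, so r8c6=2.
Step 35. [r8c2∈{8}] r8c2's peers cover all but 8 ⇒ r8c2=8.
Step 36. [r9c6∈{7}] r9c6 has the single candidate 7, so r9c6=7.
Step 37. [r6c1∈{7}] only 7 remains possible at r6c1 ⇒ r6c1=7.
Step 38. [r5c2∈{4}] only 4 remains possible at r5c2, so r5c2=4.
Step 39. [r6c7∈{9}] only 9 remains possible at r6c7. So r6c7=9.
Step 40. [r2c9∈{7}] r2c9 is down to just 7, so r2c9=7.
Step 41. [r1c8∈{3}] r1c8 has the single candidate 3, so r1c8=3.
Step 42. [r6c6∈{5}] r6c6 has the single candidate 5. So r6c6=5.
Step 43. [r7c9∈{2}] r7c9 has the single candidate 2 ⇒ r7c9=2.
Step 44. [r7c5∈{6}] nothing but 6 survives at r7c5 ⇒ r7c5=6.
Step 45. [r2c4∈{2}] r2c4 is down to just 2 ⇒ r2c4=2.

Answer: 8 6 2 7 1 4 5 3 9 / 3 9 5 2 8 6 4 1 7 / 4 7 1 5 9 3 2 6 8 / 2 1 9 3 7 8 6 5 4 / 5 4 6 9 2 1 7 8 3 / 7 3 8 6 4 5 9 2 1 / 1 5 7 8 6 9 3 4 2 / 9 8 3 4 5 2 1 7 6 / 6 2 4 1 3 7 8 9 5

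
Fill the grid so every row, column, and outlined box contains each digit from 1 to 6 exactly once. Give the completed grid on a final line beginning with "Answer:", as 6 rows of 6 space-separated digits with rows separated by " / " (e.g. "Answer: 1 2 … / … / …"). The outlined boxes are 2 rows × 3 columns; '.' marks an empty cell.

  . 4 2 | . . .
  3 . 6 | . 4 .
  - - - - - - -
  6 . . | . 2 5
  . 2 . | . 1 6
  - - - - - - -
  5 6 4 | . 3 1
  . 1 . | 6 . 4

Step 1. [r3c2∈{3}] only 3 remains possible at r3c2. So r3c2=3.
Step 2. [r2c4∈{1,2,5}] across row 2, 1 lands solely at r2c4, so r2c4=1.
Step 3. [r4c4∈{3,4}] 3 has one home in row 4: r4c4, so r4c4=3.
Step 4. [r1c5∈{5,6}] across row 1, 6 lands solely at r1c5. So r1c5=6.
Step 5. [r6c1∈{2}] r6c1's peers cover all but 2, so r6c1=2.
Step 6. [r3c4∈{4}] r3c4 has the single candidate 4, so r3c4=4.
Step 7. [r2c2∈{5}] r2c2 is down to just 5, so r2c2=5.
Step 8. [r5c4∈{2}] r5c4 is down to just 2, so r5c4=2.
Step 9. [r1c4∈{5}] nothing but 5 survives at r1c4, so r1c4=5.
Step 10. [r3c3∈{1}] nothing but 1 survives at r3c3, so r3c3=1.
Step 11. [r1c6∈{3}] r1c6 is down to just 3. So r1c6=3.
Step 12. [r4c1∈{4}] r4c1 has the single candidate 4, so r4c1=4.
Step 13. [r2c6∈{2}] only 2 remains possible at r2c6 ⇒ r2c6=2.
Step 14. [r6c5∈{5}] r6c5 has the single candidate 5 ⇒ r6c5=5.
Step 15. [r6c3∈{3}] r6c3 has the single candidate 3. So r6c3=3.
Step 16. [r1c1∈{1}] r1c1's peers cover all but 1, so r1c1=1.
Step 17. [r4c3∈{5}] r4c3 has the single candidate 5, so r4c3=5.

Answer: 1 4 2 5 6 3 / 3 5 6 1 4 2 / 6 3 1 4 2 5 / 4 2 5 3 1 6 / 5 6 4 2 3 1 / 2 1 3 6 5 4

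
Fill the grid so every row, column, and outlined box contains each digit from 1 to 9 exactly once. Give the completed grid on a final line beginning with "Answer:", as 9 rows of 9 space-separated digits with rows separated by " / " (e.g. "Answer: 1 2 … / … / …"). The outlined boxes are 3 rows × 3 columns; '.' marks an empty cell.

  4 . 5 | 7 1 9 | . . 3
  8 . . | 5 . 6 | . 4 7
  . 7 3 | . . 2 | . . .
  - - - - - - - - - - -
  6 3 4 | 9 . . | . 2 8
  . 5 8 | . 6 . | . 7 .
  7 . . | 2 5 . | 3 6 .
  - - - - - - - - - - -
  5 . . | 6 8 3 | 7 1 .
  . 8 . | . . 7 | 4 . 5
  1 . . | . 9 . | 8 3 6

Step 1. [r3c1∈{9}] only 9 remains possible at r3c1 ⇒ r3c1=9.
Step 2. [r3c9∈{1}] r3c9 has the single candidate 1 ⇒ r3c9=1.
Step 3. [r9c4∈{4}] r9c4's peers cover all but 4, so r9c4=4.
Step 4. [r9c2∈{2}] r9c2's peers cover all but 2, so r9c2=2.
Step 5. [r4c6∈{1}] nothing but 1 survives at r4c6 ⇒ r4c6=1.
Step 6. [r7c3∈{9}] r7c3's peers cover all but 9, so r7c3=9.
Step 7. [r6c2∈{1,9}] 9 has one home in col 2: r6c2 ⇒ r6c2=9.
Step 8. [r3c7∈{5,6}] across row 3, 6 lands solely at r3c7 ⇒ r3c7=6.
Step 9. [r5c9∈{4,9}] 9 has one home in col 9: r5c9. So r5c9=9.
Step 10. [r2c3∈{1,2}] r2c3 is the only open cell in col 3 admitting 2, so r2c3=2.
Step 11. [r6c6∈{4,8}] across row 6, 8 lands solely at r6c6 ⇒ r6c6=8.
Step 12. [r3c4∈{8}] only 8 remains possible at r3c4, so r3c4=8.
Step 13. [r7c2∈{4}] nothing but 4 survives at r7c2. So r7c2=4.
Step 14. [r5c1∈{2}] r5c1 has the single candidate 2. So r5c1=2.
Step 15. [r4c7∈{5}] r4c7 has the single candidate 5, so r4c7=5.
Step 16. [r1c2∈{6}] r1c2 has the single candidate 6, so r1c2=6.
Step 17. [r4c5∈{7}] r4c5 has the single candidate 7, so r4c5=7.
Step 18. [r1c7∈{2}] nothing but 2 survives at r1c7 ⇒ r1c7=2.
Step 19. [r6c9∈{4}] r6c9's peers cover all but 4, so r6c9=4.
Step 20. [r8c1∈{3}] nothing but 3 survives at r8c1 ⇒ r8c1=3.
Step 21. [r9c3∈{7}] nothing but 7 survives at r9c3, so r9c3=7.
Step 22. [r5c4∈{3}] r5c4 is down to just 3, so r5c4=3.
Step 23. [r7c9∈{2}] r7c9 has the single candidate 2 ⇒ r7c9=2.
Step 24. [r8c8∈{9}] r8c8 has the single candidate 9 ⇒ r8c8=9.
Step 25. [r2c5∈{3}] r2c5 has the single candidate 3 ⇒ r2c5=3.
Step 26. [r1c8∈{8}] r1c8 is down to just 8. So r1c8=8.
Step 27. [r5c6∈{4}] r5c6 is down to just 4 ⇒ r5c6=4.
Step 28. [r5c7∈{1}] only 1 remains possible at r5c7. So r5c7=1.
Step 29. [r3c8∈{5}] r3c8 has the single candidate 5 ⇒ r3c8=5.
Step 30. [r2c7∈{9}] only 9 remains possible at r2c7. So r2c7=9.
Step 31. [r6c3∈{1}] nothing but 1 survives at r6c3, so r6c3=1.
Step 32. [r8c5∈{2}] r8c5 has the single candidate 2, so r8c5=2.
Step 33. [r8c4∈{1}] r8c4 has the single candidate 1 ⇒ r8c4=1.
Step 34. [r2c2∈{1}] nothing but 1 survives at r2c2, so r2c2=1.
Step 35. [r3c5∈{4}] r3c5 has the single candidate 4. So r3c5=4.
Step 36. [r8c3∈{6}] r8c3 has the single candidate 6. So r8c3=6.
Step 37. [r9c6∈{5}] r9c6 is down to just 5. So r9c6=5.

Answer: 4 6 5 7 1 9 2 8 3 / 8 1 2 5 3 6 9 4 7 / 9 7 3 8 4 2 6 5 1 / 6 3 4 9 7 1 5 2 8 / 2 5 8 3 6 4 1 7 9 / 7 9 1 2 5 8 3 6 4 / 5 4 9 6 8 3 7 1 2 / 3 8 6 1 2 7 4 9 5 / 1 2 7 4 9 5 8 3 6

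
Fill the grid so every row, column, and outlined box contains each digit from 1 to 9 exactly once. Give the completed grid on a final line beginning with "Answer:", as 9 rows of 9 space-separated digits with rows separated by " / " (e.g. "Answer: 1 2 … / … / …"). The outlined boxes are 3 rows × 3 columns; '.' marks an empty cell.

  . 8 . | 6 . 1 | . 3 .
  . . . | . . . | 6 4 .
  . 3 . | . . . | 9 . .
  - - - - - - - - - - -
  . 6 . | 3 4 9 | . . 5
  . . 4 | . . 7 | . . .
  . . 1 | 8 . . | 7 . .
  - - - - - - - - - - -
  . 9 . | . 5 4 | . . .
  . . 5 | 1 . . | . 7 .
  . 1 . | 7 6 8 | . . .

Step 1. [r6c5∈{2}] nothing but 2 survives at r6c5, so r6c5=2.
Step 2. [r2c2∈{2,5,7}] in col 2, 7 fits only at r2c2 ⇒ r2c2=7.
Step 3. [r7c4∈{2}] r7c4's peers cover all but 2. So r7c4=2.
Step 4. [r1c1∈{2,4,5,9}] r1c1 is the only open cell in row 1 admitting 4 ⇒ r1c1=4.
Step 5. [r2c4∈{5,9}] col 4 places 9 nowhere but r2c4 ⇒ r2c4=9.
Step 6. [r2c3∈{2}] r2c3's peers cover all but 2, so r2c3=2.
Step 7. [r9c3∈{3}] r9c3 has the single candidate 3, so r9c3=3.
Step 8. [r9c1∈{2}] nothing but 2 survives at r9c1. So r9c1=2.
Step 9. [r6c9∈{3,4,6,9}] across row 6, 4 lands solely at r6c9. So r6c9=4.
Step 10. [r5c2∈{2,5}] r5c2 is the only open cell in col 2 admitting 2 ⇒ r5c2=2.
Step 11. [r8c6∈{3}] nothing but 3 survives at r8c6. So r8c6=3.
Step 12. [r2c6∈{5}] r2c6 is down to just 5 ⇒ r2c6=5.
Step 13. [r3c1∈{1,5,6}] box 1 places 5 nowhere but r3c1 ⇒ r3c1=5.
Step 14. [r9c9∈{9}] only 9 remains possible at r9c9 ⇒ r9c9=9.
Step 15. [r5c5∈{1}] r5c5 has the single candidate 1. So r5c5=1.
Step 16. [r1c5∈{7}] r1c5's peers cover all but 7. So r1c5=7.
Step 17. [r1c9∈{2}] only 2 remains possible at r1c9 ⇒ r1c9=2.
Step 18. [r3c5∈{8}] only 8 remains possible at r3c5, so r3c5=8.
Step 19. [r3c8∈{1}] only 1 remains possible at r3c8. So r3c8=1.
Step 20. [r7c9∈{1,3,6,8}] col 9 places 1 nowhere but r7c9, so r7c9=1.
Step 21. [r5c9∈{3,6,8}] across col 9, 3 lands solely at r5c9 ⇒ r5c9=3.
Step 22. [r5c7∈{8}] r5c7 is down to just 8, so r5c7=8.
Step 23. [r7c8∈{6,8}] in col 8, 8 fits only at r7c8, so r7c8=8.
Step 24. [r8c7∈{2,4}] row 8 places 2 nowhere but r8c7 ⇒ r8c7=2.
Step 25. [r5c1∈{9}] nothing but 9 survives at r5c1 ⇒ r5c1=9.
Step 26. [r8c1∈{6,8}] r8c1 is the only open cell in row 8 admitting 8 ⇒ r8c1=8.
Step 27. [r4c1∈{7}] r4c1 has the single candidate 7, so r4c1=7.
Step 28. [r5c8∈{6}] r5c8 has the single candidate 6. So r5c8=6.
Step 29. [r9c7∈{4,5}] row 9 places 4 nowhere but r9c7. So r9c7=4.
Step 30. [r7c3∈{6,7}] r7c3 is the only open cell in row 7 admitting 7. So r7c3=7.
Step 31. [r8c9∈{6}] r8c9's peers cover all but 6 ⇒ r8c9=6.
Step 32. [r6c6∈{6}] nothing but 6 survives at r6c6. So r6c6=6.
Step 33. [r2c1∈{1}] nothing but 1 survives at r2c1. So r2c1=1.
Step 34. [r3c9∈{7}] r3c9 has the single candidate 7, so r3c9=7.
Step 35. [r6c2∈{5}] nothing but 5 survives at r6c2 ⇒ r6c2=5.
Step 36. [r6c8∈{9}] only 9 remains possible at r6c8, so r6c8=9.
Step 37. [r3c6∈{2}] r3c6 has the single candidate 2. So r3c6=2.
Step 38. [r1c7∈{5}] nothing but 5 survives at r1c7, so r1c7=5.
Step 39. [r3c3∈{6}] r3c3's peers cover all but 6, so r3c3=6.
Step 40. [r5c4∈{5}] only 5 remains possible at r5c4. So r5c4=5.
Step 41. [r2c9∈{8}] r2c9 is down to just 8 ⇒ r2c9=8.
Step 42. [r7c7∈{3}] r7c7 is down to just 3, so r7c7=3.
Step 43. [r8c5∈{9}] nothing but 9 survives at r8c5 ⇒ r8c5=9.
Step 44. [r3c4∈{4}] nothing but 4 survives at r3c4. So r3c4=4.
Step 45. [r8c2∈{4}] only 4 remains possible at r8c2 ⇒ r8c2=4.
Step 46. [r4c3∈{8}] only 8 remains possible at r4c3, so r4c3=8.
Step 47. [r2c5∈{3}] only 3 remains possible at r2c5. So r2c5=3.
Step 48. [r1c3∈{9}] only 9 remains possible at r1c3, so r1c3=9.
Step 49. [r6c1∈{3}] r6c1 has the single candidate 3. So r6c1=3.
Step 50. [r4c7∈{1}] r4c7's peers cover all but 1 ⇒ r4c7=1.
Step 51. [r4c8∈{2}] r4c8's peers cover all but 2. So r4c8=2.
Step 52. [r9c8∈{5}] nothing but 5 survives at r9c8 ⇒ r9c8=5.
Step 53. [r7c1∈{6}] r7c1 is down to just 6 ⇒ r7c1=6.

Answer: 4 8 9 6 7 1 5 3 2 / 1 7 2 9 3 5 6 4 8 / 5 3 6 4 8 2 9 1 7 / 7 6 8 3 4 9 1 2 5 / 9 2 4 5 1 7 8 6 3 / 3 5 1 8 2 6 7 9 4 / 6 9 7 2 5 4 3 8 1 / 8 4 5 1 9 3 2 7 6 / 2 1 3 7 6 8 4 5 9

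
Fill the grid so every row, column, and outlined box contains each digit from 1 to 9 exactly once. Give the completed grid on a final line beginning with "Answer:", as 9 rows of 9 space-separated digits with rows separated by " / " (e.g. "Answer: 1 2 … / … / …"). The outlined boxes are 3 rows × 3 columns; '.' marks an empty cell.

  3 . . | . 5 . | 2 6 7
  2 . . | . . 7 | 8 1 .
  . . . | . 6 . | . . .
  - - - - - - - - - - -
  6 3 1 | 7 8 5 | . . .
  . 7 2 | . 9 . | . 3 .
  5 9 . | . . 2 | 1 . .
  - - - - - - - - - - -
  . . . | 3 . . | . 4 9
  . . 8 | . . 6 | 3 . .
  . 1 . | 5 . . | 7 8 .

Step 1. [r6c3∈{4}] r6c3 has the single candidate 4 ⇒ r6c3=4.
Step 2. [r3c1∈{1,4,7,8,9}] r3c1 is the only open cell in col 1 admitting 1 ⇒ r3c1=1.
Step 3. [r3c6∈{3,4,8,9}] r3c6 is the only open cell in col 6 admitting 3. So r3c6=3.
Step 4. [r2c5∈{4}] r2c5's peers cover all but 4 ⇒ r2c5=4.
Step 5. [r1c3∈{9}] r1c3's peers cover all but 9, so r1c3=9.
Step 6. [r9c5∈{2}] r9c5 has the single candidate 2, so r9c5=2.
Step 7. [r8c9∈{1,2,5}] 1 has one home in col 9: r8c9. So r8c9=1.
Step 8. [r9c9∈{6}] r9c9 has the single candidate 6, so r9c9=6.
Step 9. [r7c7∈{5}] r7c7's peers cover all but 5, so r7c7=5.
Step 10. [r3c8∈{5,9}] across col 8, 5 lands solely at r3c8, so r3c8=5.
Step 11. [r3c9∈{4}] r3c9 has the single candidate 4, so r3c9=4.
Step 12. [r9c6∈{4,9}] 9 has one home in col 6: r9c6 ⇒ r9c6=9.
Step 13. [r5c6∈{1,4}] r5c6 is the only open cell in col 6 admitting 4, so r5c6=4.
Step 14. [r8c2∈{2,4,5}] r8c2 is the only open cell in row 8 admitting 5 ⇒ r8c2=5.
Step 15. [r7c1∈{7}] only 7 remains possible at r7c1. So r7c1=7.
Step 16. [r3c2∈{8}] r3c2 is down to just 8, so r3c2=8.
Step 17. [r7c3∈{6}] r7c3 is down to just 6 ⇒ r7c3=6.
Step 18. [r1c4∈{1,8}] 8 has one home in col 4: r1c4. So r1c4=8.
Step 19. [r4c8∈{2,9}] col 8 places 9 nowhere but r4c8. So r4c8=9.
Step 20. [r5c4∈{1,6}] 1 has one home in row 5: r5c4 ⇒ r5c4=1.
Step 21. [r9c1∈{4}] r9c1 is down to just 4 ⇒ r9c1=4.
Step 22. [r3c4∈{2,9}] in row 3, 2 fits only at r3c4, so r3c4=2.
Step 23. [r1c6∈{1}] only 1 remains possible at r1c6 ⇒ r1c6=1.
Step 24. [r5c1∈{8}] nothing but 8 survives at r5c1. So r5c1=8.
Step 25. [r3c7∈{9}] r3c7's peers cover all but 9, so r3c7=9.
Step 26. [r7c5∈{1}] r7c5's peers cover all but 1. So r7c5=1.
Step 27. [r1c2∈{4}] r1c2 is down to just 4 ⇒ r1c2=4.
Step 28. [r9c3∈{3}] r9c3 is down to just 3 ⇒ r9c3=3.
Step 29. [r4c7∈{4}] r4c7 is down to just 4, so r4c7=4.
Step 30. [r8c8∈{2}] r8c8 is down to just 2. So r8c8=2.
Step 31. [r6c8∈{7}] only 7 remains possible at r6c8. So r6c8=7.
Step 32. [r7c2∈{2}] r7c2 has the single candidate 2, so r7c2=2.
Step 33. [r8c1∈{9}] r8c1's peers cover all but 9 ⇒ r8c1=9.
Step 34. [r2c4∈{9}] r2c4's peers cover all but 9, so r2c4=9.
Step 35. [r3c3∈{7}] nothing but 7 survives at r3c3 ⇒ r3c3=7.
Step 36. [r5c7∈{6}] r5c7 has the single candidate 6. So r5c7=6.
Step 37. [r4c9∈{2}] only 2 remains possible at r4c9 ⇒ r4c9=2.
Step 38. [r7c6∈{8}] nothing but 8 survives at r7c6 ⇒ r7c6=8.
Step 39. [r6c9∈{8}] r6c9 has the single candidate 8. So r6c9=8.
Step 40. [r2c2∈{6}] only 6 remains possible at r2c2. So r2c2=6.
Step 41. [r6c5∈{3}] r6c5's peers cover all but 3. So r6c5=3.
Step 42. [r2c3∈{5}] only 5 remains possible at r2c3, so r2c3=5.
Step 43. [r5c9∈{5}] only 5 remains possible at r5c9, so r5c9=5.
Step 44. [r8c5∈{7}] r8c5 is down to just 7 ⇒ r8c5=7.
Step 45. [r6c4∈{6}] nothing but 6 survives at r6c4, so r6c4=6.
Step 46. [r2c9∈{3}] r2c9 is down to just 3. So r2c9=3.
Step 47. [r8c4∈{4}] r8c4's peers cover all but 4. So r8c4=4.

Answer: 3 4 9 8 5 1 2 6 7 / 2 6 5 9 4 7 8 1 3 / 1 8 7 2 6 3 9 5 4 / 6 3 1 7 8 5 4 9 2 / 8 7 2 1 9 4 6 3 5 / 5 9 4 6 3 2 1 7 8 / 7 2 6 3 1 8 5 4 9 / 9 5 8 4 7 6 3 2 1 / 4 1 3 5 2 9 7 8 6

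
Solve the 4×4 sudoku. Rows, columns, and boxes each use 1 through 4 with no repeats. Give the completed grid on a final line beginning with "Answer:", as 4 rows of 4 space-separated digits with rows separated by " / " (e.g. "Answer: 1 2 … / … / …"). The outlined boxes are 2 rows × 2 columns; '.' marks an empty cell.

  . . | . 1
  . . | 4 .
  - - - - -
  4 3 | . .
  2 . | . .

Step 1. [r1c1∈{3}] nothing but 3 survives at r1c1. So r1c1=3.
Step 2. [r1c3∈{2}] r1c3's peers cover all but 2 ⇒ r1c3=2.
Step 3. [r4c3∈{1,3}] col 3 places 3 nowhere but r4c3, so r4c3=3.
Step 4. [r4c2∈{1}] only 1 remains possible at r4c2. So r4c2=1.
Step 5. [r1c2∈{4}] nothing but 4 survives at r1c2, so r1c2=4.
Step 6. [r3c4∈{2}] nothing but 2 survives at r3c4. So r3c4=2.
Step 7. [r4c4∈{4}] r4c4's peers cover all but 4. So r4c4=4.
Step 8. [r3c3∈{1}] nothing but 1 survives at r3c3. So r3c3=1.
Step 9. [r2c2∈{2}] nothing but 2 survives at r2c2 ⇒ r2c2=2.
Step 10. [r2c1∈{1}] only 1 remains possible at r2c1, so r2c1=1.
Step 11. [r2c4∈{3}] r2c4 is down to just 3, so r2c4=3.

Answer: 3 4 2 1 / 1 2 4 3 / 4 3 1 2 / 2 1 3 4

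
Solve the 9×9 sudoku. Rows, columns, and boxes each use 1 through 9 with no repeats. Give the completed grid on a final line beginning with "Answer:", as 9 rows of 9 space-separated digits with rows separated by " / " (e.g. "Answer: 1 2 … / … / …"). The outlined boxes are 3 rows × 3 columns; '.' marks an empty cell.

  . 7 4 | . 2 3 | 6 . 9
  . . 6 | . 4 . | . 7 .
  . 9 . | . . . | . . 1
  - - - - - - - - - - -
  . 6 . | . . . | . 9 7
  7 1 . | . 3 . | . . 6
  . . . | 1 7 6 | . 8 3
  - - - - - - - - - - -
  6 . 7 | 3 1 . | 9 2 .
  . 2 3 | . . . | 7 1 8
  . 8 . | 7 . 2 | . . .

Step 1. [r1c8∈{5}] r1c8's peers cover all but 5 ⇒ r1c8=5.
Step 2. [r1c4∈{8}] r1c4 is down to just 8. So r1c4=8.
Step 3. [r5c8∈{4}] r5c8's peers cover all but 4 ⇒ r5c8=4.
Step 4. [r4c1∈{2,3,4,5,8}] r4c1 is the only open cell in row 4 admitting 3. So r4c1=3.
Step 5. [r3c7∈{2,3,4,8}] r3c7 is the only open cell in row 3 admitting 4, so r3c7=4.
Step 6. [r4c5∈{5,8}] across col 5, 8 lands solely at r4c5. So r4c5=8.
Step 7. [r5c3∈{2,5,8,9}] r5c3 is the only open cell in row 5 admitting 8, so r5c3=8.
Step 8. [r9c3∈{1,5,9}] r9c3 is the only open cell in col 3 admitting 1. So r9c3=1.
Step 9. [r2c7∈{2,3,8}] r2c7 is the only open cell in col 7 admitting 8 ⇒ r2c7=8.
Step 10. [r6c3∈{2,5,9}] across col 3, 9 lands solely at r6c3. So r6c3=9.
Step 11. [r2c6∈{1,5,9}] across col 6, 1 lands solely at r2c6, so r2c6=1.
Step 12. [r2c4∈{5,9}] row 2 places 9 nowhere but r2c4. So r2c4=9.
Step 13. [r9c8∈{3,6}] in col 8, 6 fits only at r9c8, so r9c8=6.
Step 14. [r4c7∈{1,2,5}] 1 has one home in row 4: r4c7. So r4c7=1.
Step 15. [r3c1∈{2,5,8}] 8 has one home in row 3: r3c1. So r3c1=8.
Step 16. [r3c3∈{2,5}] 2 has one home in row 3: r3c3 ⇒ r3c3=2.
Step 17. [r2c1∈{5}] nothing but 5 survives at r2c1 ⇒ r2c1=5.
Step 18. [r7c2∈{4,5}] box 7 places 5 nowhere but r7c2. So r7c2=5.
Step 19. [r9c9∈{4,5}] across col 9, 5 lands solely at r9c9 ⇒ r9c9=5.
Step 20. [r4c4∈{2,4,5}] in row 4, 2 fits only at r4c4, so r4c4=2.
Step 21. [r8c4∈{4,5,6}] col 4 places 4 nowhere but r8c4, so r8c4=4.
Step 22. [r5c4∈{5}] r5c4's peers cover all but 5 ⇒ r5c4=5.
Step 23. [r8c5∈{5,6,9}] r8c5 is the only open cell in row 8 admitting 6, so r8c5=6.
Step 24. [r8c1∈{9}] r8c1's peers cover all but 9. So r8c1=9.
Step 25. [r6c1∈{2,4}] 2 has one home in col 1: r6c1. So r6c1=2.
Step 26. [r8c6∈{5}] only 5 remains possible at r8c6 ⇒ r8c6=5.
Step 27. [r6c7∈{5}] r6c7 has the single candidate 5. So r6c7=5.
Step 28. [r3c8∈{3}] only 3 remains possible at r3c8. So r3c8=3.
Step 29. [r9c5∈{9}] nothing but 9 survives at r9c5, so r9c5=9.
Step 30. [r4c6∈{4}] nothing but 4 survives at r4c6 ⇒ r4c6=4.
Step 31. [r4c3∈{5}] nothing but 5 survives at r4c3. So r4c3=5.
Step 32. [r9c7∈{3}] nothing but 3 survives at r9c7. So r9c7=3.
Step 33. [r7c6∈{8}] r7c6 is down to just 8, so r7c6=8.
Step 34. [r6c2∈{4}] nothing but 4 survives at r6c2 ⇒ r6c2=4.
Step 35. [r3c4∈{6}] r3c4 has the single candidate 6, so r3c4=6.
Step 36. [r7c9∈{4}] only 4 remains possible at r7c9 ⇒ r7c9=4.
Step 37. [r1c1∈{1}] r1c1's peers cover all but 1. So r1c1=1.
Step 38. [r5c7∈{2}] only 2 remains possible at r5c7, so r5c7=2.
Step 39. [r2c2∈{3}] only 3 remains possible at r2c2, so r2c2=3.
Step 40. [r3c5∈{5}] only 5 remains possible at r3c5, so r3c5=5.
Step 41. [r5c6∈{9}] r5c6's peers cover all but 9 ⇒ r5c6=9.
Step 42. [r3c6∈{7}] r3c6's peers cover all but 7. So r3c6=7.
Step 43. [r9c1∈{4}] r9c1 is down to just 4, so r9c1=4.
Step 44. [r2c9∈{2}] r2c9 is down to just 2. So r2c9=2.

Answer: 1 7 4 8 2 3 6 5 9 / 5 3 6 9 4 1 8 7 2 / 8 9 2 6 5 7 4 3 1 / 3 6 5 2 8 4 1 9 7 / 7 1 8 5 3 9 2 4 6 / 2 4 9 1 7 6 5 8 3 / 6 5 7 3 1 8 9 2 4 / 9 2 3 4 6 5 7 1 8 / 4 8 1 7 9 2 3 6 5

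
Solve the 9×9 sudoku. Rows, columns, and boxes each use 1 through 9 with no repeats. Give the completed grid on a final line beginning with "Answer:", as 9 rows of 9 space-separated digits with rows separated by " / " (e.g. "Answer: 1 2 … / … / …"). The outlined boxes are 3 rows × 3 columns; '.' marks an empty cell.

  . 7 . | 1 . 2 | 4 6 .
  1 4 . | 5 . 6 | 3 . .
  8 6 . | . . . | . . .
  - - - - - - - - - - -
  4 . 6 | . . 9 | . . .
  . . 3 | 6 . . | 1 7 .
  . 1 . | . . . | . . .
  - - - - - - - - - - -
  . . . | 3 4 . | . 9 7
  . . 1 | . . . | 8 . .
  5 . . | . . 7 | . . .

Step 1. [r6c3∈{2,5,7,8,9}] r6c3 is the only open cell in col 3 admitting 7 ⇒ r6c3=7.
Step 2. [r8c6∈{5}] r8c6's peers cover all but 5. So r8c6=5.
Step 3. [r4c5∈{1,2,3,5,7,8}] in row 4, 1 fits only at r4c5. So r4c5=1.
Step 4. [r7c7∈{2,5,6}] 5 has one home in row 7: r7c7, so r7c7=5.
Step 5. [r4c7∈{2}] nothing but 2 survives at r4c7, so r4c7=2.
Step 6. [r9c3∈{2,4,8,9}] across col 3, 4 lands solely at r9c3 ⇒ r9c3=4.
Step 7. [r2c5∈{7,8,9}] in row 2, 7 fits only at r2c5 ⇒ r2c5=7.
Step 8. [r1c5∈{3,8,9}] in box 2, 8 fits only at r1c5 ⇒ r1c5=8.
Step 9. [r8c1∈{2,3,6,7,9}] across row 8, 7 lands solely at r8c1. So r8c1=7.
Step 10. [r7c3∈{2,8}] across col 3, 8 lands solely at r7c3. So r7c3=8.
Step 11. [r9c7∈{6}] nothing but 6 survives at r9c7. So r9c7=6.
Step 12. [r6c9∈{3,4,5,6,8,9}] 6 has one home in row 6: r6c9. So r6c9=6.
Step 13. [r7c2∈{2}] r7c2 has the single candidate 2, so r7c2=2.
Step 14. [r9c4∈{2,8,9}] across row 9, 8 lands solely at r9c4, so r9c4=8.
Step 15. [r6c7∈{9}] r6c7 has the single candidate 9. So r6c7=9.
Step 16. [r6c1∈{2}] only 2 remains possible at r6c1. So r6c1=2.
Step 17. [r8c4∈{2,9}] in col 4, 2 fits only at r8c4. So r8c4=2.
Step 18. [r6c4∈{4}] only 4 remains possible at r6c4 ⇒ r6c4=4.
Step 19. [r5c6∈{8}] nothing but 8 survives at r5c6 ⇒ r5c6=8.
Step 20. [r6c8∈{3,5,8}] r6c8 is the only open cell in row 6 admitting 8 ⇒ r6c8=8.
Step 21. [r2c8∈{2}] r2c8 is down to just 2, so r2c8=2.
Step 22. [r2c3∈{9}] r2c3's peers cover all but 9, so r2c3=9.
Step 23. [r9c5∈{9}] r9c5's peers cover all but 9, so r9c5=9.
Step 24. [r9c2∈{3}] nothing but 3 survives at r9c2, so r9c2=3.
Step 25. [r1c3∈{5}] r1c3's peers cover all but 5 ⇒ r1c3=5.
Step 26. [r8c8∈{3,4}] 4 has one home in col 8: r8c8 ⇒ r8c8=4.
Step 27. [r3c5∈{3}] r3c5 has the single candidate 3. So r3c5=3.
Step 28. [r4c8∈{3,5}] r4c8 is the only open cell in col 8 admitting 3, so r4c8=3.
Step 29. [r4c9∈{5}] r4c9's peers cover all but 5. So r4c9=5.
Step 30. [r9c8∈{1}] r9c8 is down to just 1. So r9c8=1.
Step 31. [r5c2∈{5,9}] across col 2, 5 lands solely at r5c2. So r5c2=5.
Step 32. [r3c4∈{9}] only 9 remains possible at r3c4. So r3c4=9.
Step 33. [r8c9∈{3}] r8c9's peers cover all but 3 ⇒ r8c9=3.
Step 34. [r7c1∈{6}] r7c1 is down to just 6. So r7c1=6.
Step 35. [r1c1∈{3}] nothing but 3 survives at r1c1. So r1c1=3.
Step 36. [r4c2∈{8}] r4c2 has the single candidate 8. So r4c2=8.
Step 37. [r1c9∈{9}] r1c9's peers cover all but 9 ⇒ r1c9=9.
Step 38. [r9c9∈{2}] nothing but 2 survives at r9c9 ⇒ r9c9=2.
Step 39. [r3c6∈{4}] r3c6's peers cover all but 4 ⇒ r3c6=4.
Step 40. [r5c1∈{9}] only 9 remains possible at r5c1, so r5c1=9.
Step 41. [r8c5∈{6}] r8c5's peers cover all but 6, so r8c5=6.
Step 42. [r6c5∈{5}] r6c5 has the single candidate 5 ⇒ r6c5=5.
Step 43. [r4c4∈{7}] only 7 remains possible at r4c4, so r4c4=7.
Step 44. [r5c9∈{4}] only 4 remains possible at r5c9. So r5c9=4.
Step 45. [r7c6∈{1}] r7c6's peers cover all but 1 ⇒ r7c6=1.
Step 46. [r3c9∈{1}] r3c9's peers cover all but 1. So r3c9=1.
Step 47. [r3c7∈{7}] nothing but 7 survives at r3c7. So r3c7=7.
Step 48. [r3c3∈{2}] only 2 remains possible at r3c3. So r3c3=2.
Step 49. [r5c5∈{2}] r5c5 is down to just 2. So r5c5=2.
Step 50. [r3c8∈{5}] nothing but 5 survives at r3c8. So r3c8=5.
Step 51. [r2c9∈{8}] r2c9's peers cover all but 8. So r2c9=8.
Step 52. [r6c6∈{3}] r6c6's peers cover all but 3. So r6c6=3.
Step 53. [r8c2∈{9}] nothing but 9 survives at r8c2. So r8c2=9.

Answer: 3 7 5 1 8 2 4 6 9 / 1 4 9 5 7 6 3 2 8 / 8 6 2 9 3 4 7 5 1 / 4 8 6 7 1 9 2 3 5 / 9 5 3 6 2 8 1 7 4 / 2 1 7 4 5 3 9 8 6 / 6 2 8 3 4 1 5 9 7 / 7 9 1 2 6 5 8 4 3 / 5 3 4 8 9 7 6 1 2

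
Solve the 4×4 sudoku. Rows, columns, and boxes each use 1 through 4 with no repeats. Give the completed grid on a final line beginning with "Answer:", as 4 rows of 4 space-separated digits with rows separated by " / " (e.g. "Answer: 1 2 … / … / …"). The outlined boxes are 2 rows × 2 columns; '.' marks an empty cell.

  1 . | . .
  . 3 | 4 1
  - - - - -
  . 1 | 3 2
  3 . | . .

Step 1. [r4c2∈{2,4}] in row 4, 2 fits only at r4c2. So r4c2=2.
Step 2. [r1c2∈{4}] r1c2 has the single candidate 4 ⇒ r1c2=4.
Step 3. [r2c1∈{2}] r2c1 is down to just 2 ⇒ r2c1=2.
Step 4. [r3c1∈{4}] nothing but 4 survives at r3c1 ⇒ r3c1=4.
Step 5. [r4c4∈{4}] r4c4 is down to just 4 ⇒ r4c4=4.
Step 6. [r1c3∈{2}] r1c3 has the single candidate 2, so r1c3=2.
Step 7. [r4c3∈{1}] r4c3 is down to just 1 ⇒ r4c3=1.
Step 8. [r1c4∈{3}] r1c4 has the single candidate 3. So r1c4=3.

Answer: 1 4 2 3 / 2 3 4 1 / 4 1 3 2 / 3 2 1 4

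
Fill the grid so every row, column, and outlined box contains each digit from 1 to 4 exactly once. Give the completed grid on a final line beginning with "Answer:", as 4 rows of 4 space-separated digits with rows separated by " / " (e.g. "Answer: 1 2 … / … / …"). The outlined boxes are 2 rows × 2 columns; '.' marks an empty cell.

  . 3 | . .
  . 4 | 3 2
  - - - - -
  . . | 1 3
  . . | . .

Step 1. [r4c1∈{1,2,3,4}] row 4 places 3 nowhere but r4c1, so r4c1=3.
Step 2. [r4c3∈{2,4}] 2 has one home in col 3: r4c3 ⇒ r4c3=2.
Step 3. [r1c4∈{1,4}] in col 4, 1 fits only at r1c4. So r1c4=1.
Step 4. [r3c1∈{2,4}] 4 has one home in row 3: r3c1. So r3c1=4.
Step 5. [r4c2∈{1}] r4c2 is down to just 1. So r4c2=1.
Step 6. [r1c1∈{2}] r1c1 has the single candidate 2 ⇒ r1c1=2.
Step 7. [r1c3∈{4}] r1c3's peers cover all but 4 ⇒ r1c3=4.
Step 8. [r2c1∈{1}] r2c1 is down to just 1. So r2c1=1.
Step 9. [r4c4∈{4}] nothing but 4 survives at r4c4. So r4c4=4.
Step 10. [r3c2∈{2}] only 2 remains possible at r3c2. So r3c2=2.

Answer: 2 3 4 1 / 1 4 3 2 / 4 2 1 3 / 3 1 2 4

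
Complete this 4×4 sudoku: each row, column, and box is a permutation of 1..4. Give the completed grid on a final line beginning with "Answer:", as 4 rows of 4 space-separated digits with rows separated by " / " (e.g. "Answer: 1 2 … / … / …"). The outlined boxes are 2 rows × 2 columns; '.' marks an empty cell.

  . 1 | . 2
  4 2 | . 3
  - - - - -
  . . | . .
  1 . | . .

Step 1. [r4c4∈{4}] r4c4 has the single candidate 4 ⇒ r4c4=4.
Step 2. [r4c2∈{3}] only 3 remains possible at r4c2. So r4c2=3.
Step 3. [r3c3∈{1,2,3}] r3c3 is the only open cell in row 3 admitting 3, so r3c3=3.
Step 4. [r3c4∈{1}] r3c4's peers cover all but 1. So r3c4=1.
Step 5. [r4c3∈{2}] only 2 remains possible at r4c3 ⇒ r4c3=2.
Step 6. [r3c1∈{2}] nothing but 2 survives at r3c1. So r3c1=2.
Step 7. [r3c2∈{4}] only 4 remains possible at r3c2 ⇒ r3c2=4.
Step 8. [r1c1∈{3}] r1c1 has the single candidate 3 ⇒ r1c1=3.
Step 9. [r1c3∈{4}] r1c3 is down to just 4 ⇒ r1c3=4.
Step 10. [r2c3∈{1}] r2c3's peers cover all but 1. So r2c3=1.

Answer: 3 1 4 2 / 4 2 1 3 / 2 4 3 1 / 1 3 2 4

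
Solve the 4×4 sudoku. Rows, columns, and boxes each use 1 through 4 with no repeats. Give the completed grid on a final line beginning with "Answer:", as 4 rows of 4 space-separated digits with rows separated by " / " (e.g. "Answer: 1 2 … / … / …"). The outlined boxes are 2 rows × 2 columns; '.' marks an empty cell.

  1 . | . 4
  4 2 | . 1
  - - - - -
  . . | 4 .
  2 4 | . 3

Step 1. [r1c2∈{3}] r1c2 has the single candidate 3. So r1c2=3.
Step 2. [r3c1∈{3}] r3c1 is down to just 3, so r3c1=3.
Step 3. [r3c2∈{1}] r3c2's peers cover all but 1 ⇒ r3c2=1.
Step 4. [r2c3∈{3}] only 3 remains possible at r2c3, so r2c3=3.
Step 5. [r4c3∈{1}] r4c3 is down to just 1, so r4c3=1.
Step 6. [r1c3∈{2}] r1c3 has the single candidate 2. So r1c3=2.
Step 7. [r3c4∈{2}] nothing but 2 survives at r3c4 ⇒ r3c4=2.

Answer: 1 3 2 4 / 4 2 3 1 / 3 1 4 2 / 2 4 1 3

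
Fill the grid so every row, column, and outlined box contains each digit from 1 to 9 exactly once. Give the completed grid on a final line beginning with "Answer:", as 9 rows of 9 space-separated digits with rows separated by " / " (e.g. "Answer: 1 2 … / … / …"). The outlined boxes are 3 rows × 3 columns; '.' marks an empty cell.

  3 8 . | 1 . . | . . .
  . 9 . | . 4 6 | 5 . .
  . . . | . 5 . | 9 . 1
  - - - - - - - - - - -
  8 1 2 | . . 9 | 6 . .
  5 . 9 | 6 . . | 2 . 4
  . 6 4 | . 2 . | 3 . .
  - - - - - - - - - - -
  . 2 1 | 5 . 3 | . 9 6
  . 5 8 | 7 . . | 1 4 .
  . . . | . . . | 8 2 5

Step 1. [r6c1∈{7}] r6c1 is down to just 7. So r6c1=7.
Step 2. [r6c4∈{8}] r6c4's peers cover all but 8. So r6c4=8.
Step 3. [r2c3∈{7}] r2c3's peers cover all but 7. So r2c3=7.
Step 4. [r2c9∈{2,3,8}] in col 9, 8 fits only at r2c9 ⇒ r2c9=8.
Step 5. [r9c4∈{4,9}] 9 has one home in col 4: r9c4. So r9c4=9.
Step 6. [r4c9∈{7}] only 7 remains possible at r4c9. So r4c9=7.
Step 7. [r3c3∈{6}] nothing but 6 survives at r3c3, so r3c3=6.
Step 8. [r7c1∈{4}] r7c1's peers cover all but 4 ⇒ r7c1=4.
Step 9. [r3c1∈{2}] r3c1 is down to just 2 ⇒ r3c1=2.
Step 10. [r3c4∈{3}] r3c4 is down to just 3 ⇒ r3c4=3.
Step 11. [r3c8∈{7}] r3c8 is down to just 7 ⇒ r3c8=7.
Step 12. [r9c1∈{6}] r9c1's peers cover all but 6 ⇒ r9c1=6.
Step 13. [r9c5∈{1}] only 1 remains possible at r9c5, so r9c5=1.
Step 14. [r5c2∈{3}] only 3 remains possible at r5c2. So r5c2=3.
Step 15. [r6c6∈{1,5}] r6c6 is the only open cell in col 6 admitting 5 ⇒ r6c6=5.
Step 16. [r5c6∈{1,7}] 1 has one home in col 6: r5c6. So r5c6=1.
Step 17. [r1c6∈{2,7}] in col 6, 7 fits only at r1c6 ⇒ r1c6=7.
Step 18. [r2c4∈{2}] only 2 remains possible at r2c4 ⇒ r2c4=2.
Step 19. [r5c5∈{7}] r5c5 has the single candidate 7, so r5c5=7.
Step 20. [r4c4∈{4}] r4c4 has the single candidate 4 ⇒ r4c4=4.
Step 21. [r9c2∈{7}] r9c2 has the single candidate 7 ⇒ r9c2=7.
Step 22. [r1c9∈{2}] r1c9 is down to just 2, so r1c9=2.
Step 23. [r6c8∈{1}] r6c8's peers cover all but 1. So r6c8=1.
Step 24. [r8c5∈{6}] r8c5 has the single candidate 6 ⇒ r8c5=6.
Step 25. [r4c5∈{3}] nothing but 3 survives at r4c5. So r4c5=3.
Step 26. [r7c7∈{7}] only 7 remains possible at r7c7 ⇒ r7c7=7.
Step 27. [r8c1∈{9}] nothing but 9 survives at r8c1. So r8c1=9.
Step 28. [r1c3∈{5}] r1c3 has the single candidate 5 ⇒ r1c3=5.
Step 29. [r1c7∈{4}] r1c7's peers cover all but 4, so r1c7=4.
Step 30. [r9c6∈{4}] only 4 remains possible at r9c6 ⇒ r9c6=4.
Step 31. [r8c6∈{2}] r8c6's peers cover all but 2, so r8c6=2.
Step 32. [r4c8∈{5}] r4c8's peers cover all but 5 ⇒ r4c8=5.
Step 33. [r8c9∈{3}] r8c9's peers cover all but 3 ⇒ r8c9=3.
Step 34. [r2c1∈{1}] only 1 remains possible at r2c1. So r2c1=1.
Step 35. [r2c8∈{3}] r2c8's peers cover all but 3 ⇒ r2c8=3.
Step 36. [r3c6∈{8}] nothing but 8 survives at r3c6 ⇒ r3c6=8.
Step 37. [r5c8∈{8}] r5c8 is down to just 8. So r5c8=8.
Step 38. [r7c5∈{8}] r7c5's peers cover all but 8 ⇒ r7c5=8.
Step 39. [r9c3∈{3}] r9c3's peers cover all but 3. So r9c3=3.
Step 40. [r1c5∈{9}] r1c5 is down to just 9. So r1c5=9.
Step 41. [r3c2∈{4}] r3c2 is down to just 4, so r3c2=4.
Step 42. [r6c9∈{9}] only 9 remains possible at r6c9, so r6c9=9.
Step 43. [r1c8∈{6}] nothing but 6 survives at r1c8 ⇒ r1c8=6.

Answer: 3 8 5 1 9 7 4 6 2 / 1 9 7 2 4 6 5 3 8 / 2 4 6 3 5 8 9 7 1 / 8 1 2 4 3 9 6 5 7 / 5 3 9 6 7 1 2 8 4 / 7 6 4 8 2 5 3 1 9 / 4 2 1 5 8 3 7 9 6 / 9 5 8 7 6 2 1 4 3 / 6 7 3 9 1 4 8 2 5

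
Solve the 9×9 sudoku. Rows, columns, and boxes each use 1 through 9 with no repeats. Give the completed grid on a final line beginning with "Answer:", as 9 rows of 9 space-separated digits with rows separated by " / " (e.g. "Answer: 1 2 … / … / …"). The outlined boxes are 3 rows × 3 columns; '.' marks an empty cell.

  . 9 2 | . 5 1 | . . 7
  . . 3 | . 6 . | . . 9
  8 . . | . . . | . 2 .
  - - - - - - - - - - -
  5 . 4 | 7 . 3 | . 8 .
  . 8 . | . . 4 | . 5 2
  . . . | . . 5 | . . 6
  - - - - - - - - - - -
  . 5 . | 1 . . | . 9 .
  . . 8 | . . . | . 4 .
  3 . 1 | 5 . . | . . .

Step 1. [r3c9∈{1,3,4,5}] col 9 places 4 nowhere but r3c9 ⇒ r3c9=4.
Step 2. [r5c7∈{1,3,7,9}] row 5 places 3 nowhere but r5c7 ⇒ r5c7=3.
Step 3. [r8c1∈{2,6,7,9}] in box 7, 9 fits only at r8c1, so r8c1=9.
Step 4. [r4c2∈{1,2,6}] across row 4, 6 lands solely at r4c2 ⇒ r4c2=6.
Step 5. [r4c5∈{1,2,9}] r4c5 is the only open cell in row 4 admitting 2. So r4c5=2.
Step 6. [r9c9∈{8}] nothing but 8 survives at r9c9. So r9c9=8.
Step 7. [r2c8∈{1}] only 1 remains possible at r2c8 ⇒ r2c8=1.
Step 8. [r6c8∈{7}] r6c8's peers cover all but 7, so r6c8=7.
Step 9. [r9c8∈{6}] r9c8's peers cover all but 6 ⇒ r9c8=6.
Step 10. [r6c3∈{9}] nothing but 9 survives at r6c3, so r6c3=9.
Step 11. [r6c4∈{8}] r6c4 has the single candidate 8 ⇒ r6c4=8.
Step 12. [r6c5∈{1}] r6c5 is down to just 1. So r6c5=1.
Step 13. [r2c6∈{2,7,8}] across box 2, 8 lands solely at r2c6, so r2c6=8.
Step 14. [r5c3∈{7}] only 7 remains possible at r5c3. So r5c3=7.
Step 15. [r7c3∈{6}] r7c3's peers cover all but 6. So r7c3=6.
Step 16. [r7c5∈{3,4,7,8}] row 7 places 8 nowhere but r7c5, so r7c5=8.
Step 17. [r7c1∈{2,4,7}] row 7 places 4 nowhere but r7c1 ⇒ r7c1=4.
Step 18. [r8c6∈{2,6,7}] across col 6, 6 lands solely at r8c6, so r8c6=6.
Step 19. [r5c5∈{9}] only 9 remains possible at r5c5 ⇒ r5c5=9.
Step 20. [r9c6∈{2,7,9}] row 9 places 9 nowhere but r9c6, so r9c6=9.
Step 21. [r3c6∈{7}] r3c6 is down to just 7. So r3c6=7.
Step 22. [r3c5∈{3}] nothing but 3 survives at r3c5. So r3c5=3.
Step 23. [r7c7∈{2,7}] row 7 places 7 nowhere but r7c7 ⇒ r7c7=7.
Step 24. [r8c9∈{1,3,5}] col 9 places 5 nowhere but r8c9 ⇒ r8c9=5.
Step 25. [r2c4∈{2,4}] 2 has one home in row 2: r2c4, so r2c4=2.
Step 26. [r3c7∈{5,6}] r3c7 is the only open cell in row 3 admitting 6. So r3c7=6.
Step 27. [r8c7∈{1,2}] in row 8, 1 fits only at r8c7, so r8c7=1.
Step 28. [r8c2∈{2,7}] 2 has one home in row 8: r8c2 ⇒ r8c2=2.
Step 29. [r9c2∈{7}] only 7 remains possible at r9c2. So r9c2=7.
Step 30. [r2c7∈{5}] r2c7 is down to just 5, so r2c7=5.
Step 31. [r3c4∈{9}] r3c4's peers cover all but 9. So r3c4=9.
Step 32. [r6c1∈{2}] r6c1's peers cover all but 2. So r6c1=2.
Step 33. [r6c2∈{3}] only 3 remains possible at r6c2 ⇒ r6c2=3.
Step 34. [r2c1∈{7}] r2c1 is down to just 7, so r2c1=7.
Step 35. [r8c5∈{7}] r8c5 is down to just 7, so r8c5=7.
Step 36. [r1c1∈{6}] r1c1 is down to just 6, so r1c1=6.
Step 37. [r2c2∈{4}] only 4 remains possible at r2c2 ⇒ r2c2=4.
Step 38. [r1c8∈{3}] only 3 remains possible at r1c8. So r1c8=3.
Step 39. [r9c7∈{2}] r9c7's peers cover all but 2, so r9c7=2.
Step 40. [r1c7∈{8}] r1c7 has the single candidate 8. So r1c7=8.
Step 41. [r5c1∈{1}] only 1 remains possible at r5c1, so r5c1=1.
Step 42. [r8c4∈{3}] r8c4 is down to just 3 ⇒ r8c4=3.
Step 43. [r4c7∈{9}] nothing but 9 survives at r4c7 ⇒ r4c7=9.
Step 44. [r7c6∈{2}] only 2 remains possible at r7c6 ⇒ r7c6=2.
Step 45. [r9c5∈{4}] r9c5 has the single candidate 4 ⇒ r9c5=4.
Step 46. [r4c9∈{1}] only 1 remains possible at r4c9 ⇒ r4c9=1.
Step 47. [r5c4∈{6}] r5c4's peers cover all but 6. So r5c4=6.
Step 48. [r3c2∈{1}] r3c2's peers cover all but 1 ⇒ r3c2=1.
Step 49. [r1c4∈{4}] nothing but 4 survives at r1c4 ⇒ r1c4=4.
Step 50. [r7c9∈{3}] nothing but 3 survives at r7c9 ⇒ r7c9=3.
Step 51. [r3c3∈{5}] r3c3 has the single candidate 5 ⇒ r3c3=5.
Step 52. [r6c7∈{4}] r6c7 is down to just 4, so r6c7=4.

Answer: 6 9 2 4 5 1 8 3 7 / 7 4 3 2 6 8 5 1 9 / 8 1 5 9 3 7 6 2 4 / 5 6 4 7 2 3 9 8 1 / 1 8 7 6 9 4 3 5 2 / 2 3 9 8 1 5 4 7 6 / 4 5 6 1 8 2 7 9 3 / 9 2 8 3 7 6 1 4 5 / 3 7 1 5 4 9 2 6 8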